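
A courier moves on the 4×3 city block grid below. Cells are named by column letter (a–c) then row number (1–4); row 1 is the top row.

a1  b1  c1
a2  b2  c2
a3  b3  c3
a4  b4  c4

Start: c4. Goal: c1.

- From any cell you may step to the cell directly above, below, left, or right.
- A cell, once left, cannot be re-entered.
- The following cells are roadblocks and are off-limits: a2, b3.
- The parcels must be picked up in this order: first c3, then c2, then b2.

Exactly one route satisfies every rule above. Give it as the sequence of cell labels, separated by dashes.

c4 - c3 - c2 - b2 - b1 - c1

The waypoints must appear in the order c3, c2, b2, with no cell reused.
Route from c4: 2× up (reaching c2), left to b2, up to b1, right to c1 — 5 moves in all.
Check: order respected (c3 at step 1, c2 at step 2, b2 at step 3).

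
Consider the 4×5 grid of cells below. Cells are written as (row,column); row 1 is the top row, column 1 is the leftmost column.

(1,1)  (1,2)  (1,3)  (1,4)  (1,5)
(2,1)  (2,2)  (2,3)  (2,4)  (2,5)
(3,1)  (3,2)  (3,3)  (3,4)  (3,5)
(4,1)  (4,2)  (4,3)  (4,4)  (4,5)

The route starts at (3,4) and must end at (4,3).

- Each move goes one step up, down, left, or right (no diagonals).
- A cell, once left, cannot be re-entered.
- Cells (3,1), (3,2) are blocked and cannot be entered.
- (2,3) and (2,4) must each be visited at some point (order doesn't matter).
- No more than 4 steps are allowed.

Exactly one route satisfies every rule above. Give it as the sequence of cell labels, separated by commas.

(3,4), (2,4), (2,3), (3,3), (4,3)

The budget equals the shortest possible length, so every move has to be on a shortest route through the required cells.
Route from (3,4): up to (2,4), left to (2,3), 2× down (reaching (4,3)) — 4 moves in all.
Check: all required cells visited; 4 ≤ 4 moves.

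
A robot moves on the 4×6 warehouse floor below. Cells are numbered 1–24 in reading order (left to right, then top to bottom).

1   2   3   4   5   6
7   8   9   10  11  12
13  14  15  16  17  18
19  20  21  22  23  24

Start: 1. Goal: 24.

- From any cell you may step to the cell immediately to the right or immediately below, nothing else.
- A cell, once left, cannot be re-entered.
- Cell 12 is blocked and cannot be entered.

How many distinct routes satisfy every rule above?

A right/down-only route from 1 to 24 makes exactly 3 down-moves and 5 right-moves in some order.
With no other constraints that would be C(8,3) = 56 routes.
Subtract routes through each blocked cell (inclusion–exclusion for overlaps): − through 12: 6 → 50.
That gives 50 routes.

50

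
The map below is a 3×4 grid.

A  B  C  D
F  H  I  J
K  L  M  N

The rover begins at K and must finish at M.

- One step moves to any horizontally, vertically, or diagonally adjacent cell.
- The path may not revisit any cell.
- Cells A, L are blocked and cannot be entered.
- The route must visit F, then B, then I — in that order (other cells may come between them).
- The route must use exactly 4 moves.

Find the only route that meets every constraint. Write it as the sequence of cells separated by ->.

K -> F -> B -> I -> M

The waypoints must appear in the order F, B, I, with no cell reused.
Route from K: up to F, up-right to B, down-right to I, down to M — 4 moves in all.
Check: order respected (F at step 1, B at step 2, I at step 3); 4 moves as required.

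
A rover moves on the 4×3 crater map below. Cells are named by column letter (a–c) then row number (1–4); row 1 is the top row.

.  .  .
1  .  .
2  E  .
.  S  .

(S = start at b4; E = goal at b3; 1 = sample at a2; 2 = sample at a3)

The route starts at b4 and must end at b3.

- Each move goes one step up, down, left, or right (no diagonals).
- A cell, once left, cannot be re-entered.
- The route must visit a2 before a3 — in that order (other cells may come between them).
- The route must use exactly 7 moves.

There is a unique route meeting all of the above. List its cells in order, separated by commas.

The waypoints must appear in the order a2, a3, with no cell reused.
Route from b4: right to c4, 2× up (reaching c2), 2× left (reaching a2), down to a3, right to b3 — 7 moves in all.
Check: order respected (1 at step 5, 2 at step 6); 7 moves as required.

b4, c4, c3, c2, b2, a2, a3, b3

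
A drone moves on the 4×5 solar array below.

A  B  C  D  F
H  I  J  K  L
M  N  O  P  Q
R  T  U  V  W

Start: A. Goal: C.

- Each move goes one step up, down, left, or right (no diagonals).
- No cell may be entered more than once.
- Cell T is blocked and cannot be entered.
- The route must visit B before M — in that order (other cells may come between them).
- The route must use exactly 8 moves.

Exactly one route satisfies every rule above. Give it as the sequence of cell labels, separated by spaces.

The waypoints must appear in the order B, M, with no cell reused.
Route from A: right 1 to B, down 1 to I, left 1 to H, down 1 to M, right 2 to O, up 2 to C — 8 moves in all.
Check: order respected (B at step 1, M at step 4); 8 moves as required.

A B I H M N O J C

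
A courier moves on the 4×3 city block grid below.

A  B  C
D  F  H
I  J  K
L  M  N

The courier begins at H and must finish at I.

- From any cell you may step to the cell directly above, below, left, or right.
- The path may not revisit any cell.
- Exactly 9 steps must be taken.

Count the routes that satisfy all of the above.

3

Need simple routes of exactly 9 moves from H to I (Manhattan distance 3, so 3 moves are spent on a detour and 3 undoing it).
Enumerating: H C B F J K N M L I | H C B A D F J M L I | H K N M J F B A D I.
That gives 3 routes.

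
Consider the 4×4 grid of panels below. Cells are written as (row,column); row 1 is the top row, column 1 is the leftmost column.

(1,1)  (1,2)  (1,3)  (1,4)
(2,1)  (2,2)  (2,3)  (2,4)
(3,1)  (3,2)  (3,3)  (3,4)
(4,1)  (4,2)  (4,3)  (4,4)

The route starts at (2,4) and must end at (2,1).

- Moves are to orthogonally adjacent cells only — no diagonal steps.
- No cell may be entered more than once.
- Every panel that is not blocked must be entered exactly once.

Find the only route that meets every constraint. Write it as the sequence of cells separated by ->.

(2,4) -> (1,4) -> (1,3) -> (2,3) -> (3,3) -> (3,4) -> (4,4) -> (4,3) -> (4,2) -> (4,1) -> (3,1) -> (3,2) -> (2,2) -> (1,2) -> (1,1) -> (2,1)

Need to visit all 16 open cells exactly once, starting at (2,4) and ending at (2,1).
Cell (1,4) has only two open neighbours ((2,4) and (1,3)), so the path must pass straight through it: one of those is the cell it's entered from and the other is where it exits.
Route from (2,4): up to (1,4), left to (1,3), 2× down (reaching (3,3)), right to (3,4), down to (4,4), 3× left (reaching (4,1)), up to (3,1), right to (3,2), 2× up (reaching (1,2)), left to (1,1), down to (2,1) — 15 moves in all.
Check: all 16 open cells covered.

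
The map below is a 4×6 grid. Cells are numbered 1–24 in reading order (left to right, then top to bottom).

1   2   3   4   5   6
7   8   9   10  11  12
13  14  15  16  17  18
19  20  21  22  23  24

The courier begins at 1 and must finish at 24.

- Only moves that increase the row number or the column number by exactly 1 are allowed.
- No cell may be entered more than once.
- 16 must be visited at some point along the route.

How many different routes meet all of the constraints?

30

A right/down-only route from 1 to 24 makes exactly 3 down-moves and 5 right-moves in some order.
With no other constraints that would be C(8,3) = 56 routes.
Split at 16 and multiply the segment counts: 1→16: 10; 16→24: 3; product = 30.
That gives 30 routes.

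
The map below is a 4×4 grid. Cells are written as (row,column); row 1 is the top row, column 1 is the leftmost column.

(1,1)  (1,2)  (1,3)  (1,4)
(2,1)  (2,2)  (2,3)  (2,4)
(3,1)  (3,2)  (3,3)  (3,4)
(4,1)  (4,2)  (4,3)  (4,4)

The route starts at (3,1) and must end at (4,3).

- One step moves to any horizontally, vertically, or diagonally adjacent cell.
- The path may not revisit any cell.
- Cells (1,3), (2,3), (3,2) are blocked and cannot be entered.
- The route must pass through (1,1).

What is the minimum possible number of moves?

Any route passes through (1,1) somewhere between (3,1) and (4,3). Summing Chebyshev distances along the two legs ((3,1) → (1,1) → (4,3)) gives a lower bound of 2 + 3 = 5 moves.
A route of 5 moves achieves this: (3,1) → (2,1) → (1,1) → (2,2) → (3,3) → (4,3).
Since 5 matches the lower bound, it is optimal.

5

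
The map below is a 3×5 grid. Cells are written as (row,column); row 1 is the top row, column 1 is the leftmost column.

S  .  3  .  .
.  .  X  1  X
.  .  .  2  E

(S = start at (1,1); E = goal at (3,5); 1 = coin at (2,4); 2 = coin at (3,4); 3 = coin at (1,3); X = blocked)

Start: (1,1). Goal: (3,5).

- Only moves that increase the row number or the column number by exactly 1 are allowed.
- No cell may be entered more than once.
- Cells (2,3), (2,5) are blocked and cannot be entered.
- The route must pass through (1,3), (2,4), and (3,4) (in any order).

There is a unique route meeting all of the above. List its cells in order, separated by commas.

Moves only go right or down, so the column and row indices never decrease.
Route from (1,1): right 3 to (1,4), down 2 to (3,4), right 1 to (3,5) — 6 moves in all.
Check: all required cells visited.

(1,1), (1,2), (1,3), (1,4), (2,4), (3,4), (3,5)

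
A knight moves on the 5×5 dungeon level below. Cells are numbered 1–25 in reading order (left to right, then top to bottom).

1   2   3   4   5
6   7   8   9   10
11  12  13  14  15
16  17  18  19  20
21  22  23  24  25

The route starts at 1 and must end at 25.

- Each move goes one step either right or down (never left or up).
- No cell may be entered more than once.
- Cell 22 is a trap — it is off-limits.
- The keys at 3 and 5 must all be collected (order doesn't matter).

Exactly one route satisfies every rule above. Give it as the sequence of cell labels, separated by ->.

1 -> 2 -> 3 -> 4 -> 5 -> 10 -> 15 -> 20 -> 25

Moves only go right or down, so the column and row indices never decrease.
Route from 1: right 4 to 5, down 4 to 25 — 8 moves in all.
Check: all required cells visited.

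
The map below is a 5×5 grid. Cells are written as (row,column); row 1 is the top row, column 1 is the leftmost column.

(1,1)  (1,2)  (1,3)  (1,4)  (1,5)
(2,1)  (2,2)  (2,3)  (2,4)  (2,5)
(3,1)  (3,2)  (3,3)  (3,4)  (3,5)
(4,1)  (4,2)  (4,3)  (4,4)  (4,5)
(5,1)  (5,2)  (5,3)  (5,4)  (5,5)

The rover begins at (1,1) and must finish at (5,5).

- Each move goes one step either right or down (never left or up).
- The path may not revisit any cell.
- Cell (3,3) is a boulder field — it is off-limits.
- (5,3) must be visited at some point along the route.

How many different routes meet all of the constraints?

A right/down-only route from (1,1) to (5,5) makes exactly 4 down-moves and 4 right-moves in some order.
With no other constraints that would be C(8,4) = 70 routes.
Split at (5,3) and multiply the segment counts (each segment already excludes blocked cells): (1,1)→(5,3): 9; (5,3)→(5,5): 1; product = 9.
That gives 9 routes.

9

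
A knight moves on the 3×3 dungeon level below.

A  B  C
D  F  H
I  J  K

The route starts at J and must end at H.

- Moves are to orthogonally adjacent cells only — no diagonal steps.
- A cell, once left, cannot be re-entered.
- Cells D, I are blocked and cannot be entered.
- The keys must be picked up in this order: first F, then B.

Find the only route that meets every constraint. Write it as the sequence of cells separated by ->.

The waypoints must appear in the order F, B, with no cell reused.
Route from J: up 2 to B, right 1 to C, down 1 to H — 4 moves in all.
Check: order respected (F at step 1, B at step 2).

J -> F -> B -> C -> H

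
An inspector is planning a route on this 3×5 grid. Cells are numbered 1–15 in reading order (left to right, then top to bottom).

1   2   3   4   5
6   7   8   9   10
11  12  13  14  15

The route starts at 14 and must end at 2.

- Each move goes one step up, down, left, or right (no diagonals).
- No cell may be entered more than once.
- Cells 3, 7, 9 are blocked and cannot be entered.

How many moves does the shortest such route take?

The Manhattan distance from 14 to 2 is |3−1| + |4−2| = 4, so at least 4 moves are needed.
That bound ignores the blocked cells. Measuring each leg by the fewest moves that actually steer around them (14→2: 6) raises the lower bound to 6.
A route of 6 moves exists: 14 → 13 → 12 → 11 → 6 → 1 → 2.
Since 6 matches that lower bound, it is optimal.

6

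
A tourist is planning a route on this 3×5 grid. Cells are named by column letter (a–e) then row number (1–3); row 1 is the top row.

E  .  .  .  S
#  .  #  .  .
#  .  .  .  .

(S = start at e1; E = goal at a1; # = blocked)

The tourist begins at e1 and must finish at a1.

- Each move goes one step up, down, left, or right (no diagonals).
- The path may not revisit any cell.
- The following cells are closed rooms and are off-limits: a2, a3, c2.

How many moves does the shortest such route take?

4

The Manhattan distance from e1 to a1 is |1−1| + |5−1| = 4, so at least 4 moves are needed.
A route of 4 moves achieves this: e1 → d1 → c1 → b1 → a1.
Since 4 matches the lower bound, it is optimal.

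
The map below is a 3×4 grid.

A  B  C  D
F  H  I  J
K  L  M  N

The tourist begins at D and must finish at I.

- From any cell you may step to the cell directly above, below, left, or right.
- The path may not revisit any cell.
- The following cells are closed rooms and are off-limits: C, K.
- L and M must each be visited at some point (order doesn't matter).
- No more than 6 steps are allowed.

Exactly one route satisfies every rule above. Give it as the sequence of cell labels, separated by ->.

The budget equals the shortest possible length, so every move has to be on a shortest route through the required cells.
Route from D: 2× down (reaching N), 2× left (reaching L), up to H, right to I — 6 moves in all.
Check: all required cells visited; 6 ≤ 6 moves.

D -> J -> N -> M -> L -> H -> I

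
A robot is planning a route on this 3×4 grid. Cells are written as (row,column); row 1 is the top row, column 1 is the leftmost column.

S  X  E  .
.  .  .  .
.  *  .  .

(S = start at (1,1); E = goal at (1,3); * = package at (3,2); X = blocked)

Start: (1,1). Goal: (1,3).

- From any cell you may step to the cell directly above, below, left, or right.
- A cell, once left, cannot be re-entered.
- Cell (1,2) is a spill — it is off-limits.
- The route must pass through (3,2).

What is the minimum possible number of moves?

6

Any route passes through (3,2) somewhere between (1,1) and (1,3). Summing Manhattan distances along the two legs ((1,1) → (3,2) → (1,3)) gives a lower bound of 3 + 3 = 6 moves.
A route of 6 moves achieves this: (1,1) → (2,1) → (3,1) → (3,2) → (2,2) → (2,3) → (1,3).
Since 6 matches the lower bound, it is optimal.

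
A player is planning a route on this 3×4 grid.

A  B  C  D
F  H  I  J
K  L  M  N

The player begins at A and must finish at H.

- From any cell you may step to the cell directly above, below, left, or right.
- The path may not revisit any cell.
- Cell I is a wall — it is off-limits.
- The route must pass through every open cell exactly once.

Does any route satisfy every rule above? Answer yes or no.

yes

One route that works: A → F → K → L → M → N → J → D → C → B → H.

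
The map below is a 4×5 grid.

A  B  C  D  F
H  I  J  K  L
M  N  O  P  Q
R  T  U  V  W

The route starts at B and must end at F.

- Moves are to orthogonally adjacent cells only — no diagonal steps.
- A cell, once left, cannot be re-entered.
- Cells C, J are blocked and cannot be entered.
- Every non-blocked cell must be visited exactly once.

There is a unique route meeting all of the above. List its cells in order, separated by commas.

B, A, H, I, N, M, R, T, U, O, P, V, W, Q, L, K, D, F

Need to visit all 18 open cells exactly once, starting at B and ending at F.
Route from B: left to A, down to H, right to I, down to N, left to M, down to R, 2× right (reaching U), up to O, right to P, down to V, right to W, 2× up (reaching L), left to K, up to D, right to F — 17 moves in all.
Check: all 18 open cells covered.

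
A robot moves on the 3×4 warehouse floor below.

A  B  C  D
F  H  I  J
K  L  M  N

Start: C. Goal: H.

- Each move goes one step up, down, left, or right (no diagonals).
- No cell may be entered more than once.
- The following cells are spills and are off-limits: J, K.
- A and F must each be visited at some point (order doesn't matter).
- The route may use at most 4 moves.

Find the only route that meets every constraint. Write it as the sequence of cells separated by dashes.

The budget equals the shortest possible length, so every move has to be on a shortest route through the required cells.
Route from C: 2× left (reaching A), down to F, right to H — 4 moves in all.
Check: all required cells visited; 4 ≤ 4 moves.

C - B - A - F - H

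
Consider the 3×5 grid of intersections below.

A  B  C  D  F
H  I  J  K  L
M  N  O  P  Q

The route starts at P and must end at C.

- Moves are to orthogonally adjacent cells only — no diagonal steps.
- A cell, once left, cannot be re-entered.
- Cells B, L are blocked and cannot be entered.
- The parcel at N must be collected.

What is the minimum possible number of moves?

5

Any route passes through N somewhere between P and C. Summing Manhattan distances along the two legs (P → N → C) gives a lower bound of 2 + 3 = 5 moves.
A route of 5 moves achieves this: P → O → N → I → J → C.
Since 5 matches the lower bound, it is optimal.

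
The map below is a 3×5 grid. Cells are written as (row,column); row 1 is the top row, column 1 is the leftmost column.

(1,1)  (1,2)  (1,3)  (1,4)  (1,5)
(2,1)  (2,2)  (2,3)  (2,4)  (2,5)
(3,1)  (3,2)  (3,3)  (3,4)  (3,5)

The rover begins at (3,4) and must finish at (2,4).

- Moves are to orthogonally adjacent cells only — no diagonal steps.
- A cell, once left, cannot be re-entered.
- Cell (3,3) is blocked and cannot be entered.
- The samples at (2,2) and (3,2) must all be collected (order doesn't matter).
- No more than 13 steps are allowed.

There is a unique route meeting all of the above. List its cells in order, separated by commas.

(3,4), (3,5), (2,5), (1,5), (1,4), (1,3), (1,2), (1,1), (2,1), (3,1), (3,2), (2,2), (2,3), (2,4)

The budget equals the shortest possible length, so every move has to be on a shortest route through the required cells.
Route from (3,4): right to (3,5), 2× up (reaching (1,5)), 4× left (reaching (1,1)), 2× down (reaching (3,1)), right to (3,2), up to (2,2), 2× right (reaching (2,4)) — 13 moves in all.
Check: all required cells visited; 13 ≤ 13 moves.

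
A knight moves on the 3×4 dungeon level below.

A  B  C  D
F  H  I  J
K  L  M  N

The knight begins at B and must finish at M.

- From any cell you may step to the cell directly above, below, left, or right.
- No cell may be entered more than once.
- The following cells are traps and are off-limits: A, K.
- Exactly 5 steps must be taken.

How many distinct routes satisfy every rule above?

Need simple routes of exactly 5 moves from B to M (Manhattan distance 3, so 1 moves are spent on a detour and 1 undoing it).
Enumerating: B H I J N M | B C I H L M | B C I J N M | B C D J N M | B C D J I M.
That gives 5 routes.

5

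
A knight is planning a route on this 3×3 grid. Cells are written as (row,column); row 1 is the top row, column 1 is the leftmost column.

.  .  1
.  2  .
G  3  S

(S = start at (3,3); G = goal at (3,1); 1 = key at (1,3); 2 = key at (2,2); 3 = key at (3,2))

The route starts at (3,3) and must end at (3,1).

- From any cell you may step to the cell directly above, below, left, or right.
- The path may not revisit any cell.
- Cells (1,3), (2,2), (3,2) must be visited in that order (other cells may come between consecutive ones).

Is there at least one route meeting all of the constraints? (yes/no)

One route that works: (3,3) → (2,3) → (1,3) → (1,2) → (2,2) → (3,2) → (3,1).

yes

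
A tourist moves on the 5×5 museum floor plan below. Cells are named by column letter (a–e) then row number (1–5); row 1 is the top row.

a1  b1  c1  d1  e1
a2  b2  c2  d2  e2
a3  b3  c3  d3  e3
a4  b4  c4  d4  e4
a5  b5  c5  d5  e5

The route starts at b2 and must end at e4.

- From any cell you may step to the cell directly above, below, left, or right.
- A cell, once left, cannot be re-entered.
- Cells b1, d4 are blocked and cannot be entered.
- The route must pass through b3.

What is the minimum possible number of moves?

5

Any route passes through b3 somewhere between b2 and e4. Summing Manhattan distances along the two legs (b2 → b3 → e4) gives a lower bound of 1 + 4 = 5 moves.
A route of 5 moves achieves this: b2 → b3 → c3 → d3 → e3 → e4.
Since 5 matches the lower bound, it is optimal.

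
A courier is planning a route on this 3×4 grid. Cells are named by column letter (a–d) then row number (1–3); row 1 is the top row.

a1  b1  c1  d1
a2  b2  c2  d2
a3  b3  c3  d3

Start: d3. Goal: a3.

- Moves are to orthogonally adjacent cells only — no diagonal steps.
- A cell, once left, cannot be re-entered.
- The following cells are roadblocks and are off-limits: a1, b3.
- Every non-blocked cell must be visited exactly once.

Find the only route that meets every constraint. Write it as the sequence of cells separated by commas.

d3, c3, c2, d2, d1, c1, b1, b2, a2, a3

Need to visit all 10 open cells exactly once, starting at d3 and ending at a3.
Cell a2 has only two open neighbours (a3 and b2), so the path must pass straight through it: one of those is the cell it's entered from and the other is where it exits.
Route from d3: left 1 to c3, up 1 to c2, right 1 to d2, up 1 to d1, left 2 to b1, down 1 to b2, left 1 to a2, down 1 to a3 — 9 moves in all.
Check: all 10 open cells covered.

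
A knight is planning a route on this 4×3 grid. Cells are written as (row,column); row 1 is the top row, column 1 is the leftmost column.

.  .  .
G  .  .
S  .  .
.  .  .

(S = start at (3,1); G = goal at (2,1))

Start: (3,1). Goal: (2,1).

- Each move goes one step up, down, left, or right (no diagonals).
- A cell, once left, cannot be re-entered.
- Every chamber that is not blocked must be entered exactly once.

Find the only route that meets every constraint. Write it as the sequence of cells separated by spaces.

Need to visit all 12 open cells exactly once, starting at (3,1) and ending at (2,1).
Cell (1,1) has only two open neighbours ((2,1) and (1,2)), so the path must pass straight through it: one of those is the cell it's entered from and the other is where it exits.
Route from (3,1): down 1 to (4,1), right 2 to (4,3), up 1 to (3,3), left 1 to (3,2), up 1 to (2,2), right 1 to (2,3), up 1 to (1,3), left 2 to (1,1), down 1 to (2,1) — 11 moves in all.
Check: all 12 open cells covered.

(3,1) (4,1) (4,2) (4,3) (3,3) (3,2) (2,2) (2,3) (1,3) (1,2) (1,1) (2,1)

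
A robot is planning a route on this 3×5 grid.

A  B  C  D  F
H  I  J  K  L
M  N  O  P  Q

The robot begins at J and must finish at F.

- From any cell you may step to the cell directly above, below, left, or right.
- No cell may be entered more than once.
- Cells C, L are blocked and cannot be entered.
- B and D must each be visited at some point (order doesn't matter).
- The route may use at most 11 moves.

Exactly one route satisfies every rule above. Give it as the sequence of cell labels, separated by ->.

Any route must reach B and D and still end at F within 11 moves, so the order of the required stops is forced.
Route from J: left to I, up to B, left to A, 2× down (reaching M), 3× right (reaching P), 2× up (reaching D), right to F — 11 moves in all.
Check: all required cells visited; 11 ≤ 11 moves.

J -> I -> B -> A -> H -> M -> N -> O -> P -> K -> D -> F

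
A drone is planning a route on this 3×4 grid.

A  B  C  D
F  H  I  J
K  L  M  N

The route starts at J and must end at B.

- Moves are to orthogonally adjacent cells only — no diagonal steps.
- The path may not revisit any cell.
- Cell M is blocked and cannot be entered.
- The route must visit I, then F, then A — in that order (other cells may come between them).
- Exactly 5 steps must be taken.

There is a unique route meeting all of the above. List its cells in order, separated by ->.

J -> I -> H -> F -> A -> B

The waypoints must appear in the order I, F, A, with no cell reused.
Route from J: left 3 to F, up 1 to A, right 1 to B — 5 moves in all.
Check: order respected (I at step 1, F at step 3, A at step 4); 5 moves as required.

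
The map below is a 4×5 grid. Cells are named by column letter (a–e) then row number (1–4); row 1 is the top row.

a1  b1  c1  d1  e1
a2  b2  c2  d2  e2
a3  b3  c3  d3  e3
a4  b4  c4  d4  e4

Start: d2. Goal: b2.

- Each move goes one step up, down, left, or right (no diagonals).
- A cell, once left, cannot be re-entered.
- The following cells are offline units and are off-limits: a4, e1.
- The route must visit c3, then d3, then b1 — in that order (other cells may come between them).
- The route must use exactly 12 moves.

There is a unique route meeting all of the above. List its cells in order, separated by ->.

d2 -> c2 -> c3 -> d3 -> d4 -> c4 -> b4 -> b3 -> a3 -> a2 -> a1 -> b1 -> b2

The waypoints must appear in the order c3, d3, b1, with no cell reused.
Route from d2: left to c2, down to c3, right to d3, down to d4, 2× left (reaching b4), up to b3, left to a3, 2× up (reaching a1), right to b1, down to b2 — 12 moves in all.
Check: order respected (c3 at step 2, d3 at step 3, b1 at step 11); 12 moves as required.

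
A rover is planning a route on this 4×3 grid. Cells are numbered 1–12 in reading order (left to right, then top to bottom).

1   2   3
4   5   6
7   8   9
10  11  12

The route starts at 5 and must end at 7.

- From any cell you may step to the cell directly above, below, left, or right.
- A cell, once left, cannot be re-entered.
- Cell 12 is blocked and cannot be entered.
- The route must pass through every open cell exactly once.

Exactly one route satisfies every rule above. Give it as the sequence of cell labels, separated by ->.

Need to visit all 11 open cells exactly once, starting at 5 and ending at 7.
Route from 5: left to 4, up to 1, 2× right (reaching 3), 2× down (reaching 9), left to 8, down to 11, left to 10, up to 7 — 10 moves in all.
Check: all 11 open cells covered.

5 -> 4 -> 1 -> 2 -> 3 -> 6 -> 9 -> 8 -> 11 -> 10 -> 7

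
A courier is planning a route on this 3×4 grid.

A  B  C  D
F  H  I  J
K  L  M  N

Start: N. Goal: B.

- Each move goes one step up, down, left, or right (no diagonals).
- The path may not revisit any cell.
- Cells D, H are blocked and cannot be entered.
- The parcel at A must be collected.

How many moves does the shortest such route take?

6

Any route passes through A somewhere between N and B. Summing Manhattan distances along the two legs (N → A → B) gives a lower bound of 5 + 1 = 6 moves.
A route of 6 moves achieves this: N → M → L → K → F → A → B.
Since 6 matches the lower bound, it is optimal.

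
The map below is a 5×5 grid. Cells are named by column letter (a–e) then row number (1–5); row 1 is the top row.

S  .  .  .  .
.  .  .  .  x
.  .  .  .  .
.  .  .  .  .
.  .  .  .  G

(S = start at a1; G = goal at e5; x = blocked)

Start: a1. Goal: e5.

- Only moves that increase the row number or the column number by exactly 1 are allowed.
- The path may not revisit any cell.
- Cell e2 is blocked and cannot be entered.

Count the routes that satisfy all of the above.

65

A right/down-only route from a1 to e5 makes exactly 4 down-moves and 4 right-moves in some order.
With no other constraints that would be C(8,4) = 70 routes.
Subtract routes through each blocked cell (inclusion–exclusion for overlaps): − through e2: 5 → 65.
That gives 65 routes.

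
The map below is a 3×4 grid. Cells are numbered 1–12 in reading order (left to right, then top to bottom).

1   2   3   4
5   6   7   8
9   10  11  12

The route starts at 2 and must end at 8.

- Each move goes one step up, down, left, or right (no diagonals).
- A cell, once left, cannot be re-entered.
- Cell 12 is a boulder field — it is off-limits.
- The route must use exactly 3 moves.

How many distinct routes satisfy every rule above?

3

Need simple routes of exactly 3 moves from 2 to 8 (Manhattan distance 3, so 0 moves are spent on a detour and 0 undoing it).
Enumerating: 2 6 7 8 | 2 3 7 8 | 2 3 4 8.
That gives 3 routes.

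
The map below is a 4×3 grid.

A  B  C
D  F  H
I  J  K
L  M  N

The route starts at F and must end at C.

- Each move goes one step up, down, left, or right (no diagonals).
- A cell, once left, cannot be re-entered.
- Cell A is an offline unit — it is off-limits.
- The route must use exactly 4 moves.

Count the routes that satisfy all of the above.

Need simple routes of exactly 4 moves from F to C (Manhattan distance 2, so 1 moves are spent on a detour and 1 undoing it).
Enumerating: F J K H C.
That gives 1 route.

1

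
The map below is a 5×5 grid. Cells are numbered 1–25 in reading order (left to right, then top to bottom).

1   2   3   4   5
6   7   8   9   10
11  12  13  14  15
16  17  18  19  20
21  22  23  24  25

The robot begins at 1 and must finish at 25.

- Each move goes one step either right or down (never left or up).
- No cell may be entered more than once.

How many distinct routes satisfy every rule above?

70

A right/down-only route from 1 to 25 makes exactly 4 down-moves and 4 right-moves in some order.
With no other constraints that would be C(8,4) = 70 routes.
That gives 70 routes.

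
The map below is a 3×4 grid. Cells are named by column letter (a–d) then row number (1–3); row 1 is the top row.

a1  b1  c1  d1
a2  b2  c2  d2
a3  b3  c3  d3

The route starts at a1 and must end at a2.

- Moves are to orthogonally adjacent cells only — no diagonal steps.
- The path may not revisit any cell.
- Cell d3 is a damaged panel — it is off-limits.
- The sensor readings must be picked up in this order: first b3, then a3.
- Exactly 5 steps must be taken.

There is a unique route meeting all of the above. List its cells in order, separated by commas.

a1, b1, b2, b3, a3, a2

The waypoints must appear in the order b3, a3, with no cell reused.
Route from a1: right 1 to b1, down 2 to b3, left 1 to a3, up 1 to a2 — 5 moves in all.
Check: order respected (b3 at step 3, a3 at step 4); 5 moves as required.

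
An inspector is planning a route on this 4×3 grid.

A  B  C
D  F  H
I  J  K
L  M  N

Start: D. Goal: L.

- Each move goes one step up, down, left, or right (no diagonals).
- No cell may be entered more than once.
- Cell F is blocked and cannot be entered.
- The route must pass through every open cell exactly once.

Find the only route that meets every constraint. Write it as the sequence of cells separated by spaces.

D A B C H K N M J I L

Need to visit all 11 open cells exactly once, starting at D and ending at L.
Cell C has only two open neighbours (H and B), so the path must pass straight through it: one of those is the cell it's entered from and the other is where it exits.
Route from D: up 1 to A, right 2 to C, down 3 to N, left 1 to M, up 1 to J, left 1 to I, down 1 to L — 10 moves in all.
Check: all 11 open cells covered.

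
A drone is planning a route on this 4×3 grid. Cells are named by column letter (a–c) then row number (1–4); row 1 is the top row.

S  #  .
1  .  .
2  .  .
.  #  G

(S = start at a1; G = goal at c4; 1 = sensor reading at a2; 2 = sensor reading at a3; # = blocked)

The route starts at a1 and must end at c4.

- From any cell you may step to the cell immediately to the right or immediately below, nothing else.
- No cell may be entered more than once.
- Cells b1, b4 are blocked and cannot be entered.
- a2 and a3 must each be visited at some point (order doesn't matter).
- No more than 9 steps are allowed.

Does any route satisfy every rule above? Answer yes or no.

One route that works: a1 → a2 → a3 → b3 → c3 → c4.

yes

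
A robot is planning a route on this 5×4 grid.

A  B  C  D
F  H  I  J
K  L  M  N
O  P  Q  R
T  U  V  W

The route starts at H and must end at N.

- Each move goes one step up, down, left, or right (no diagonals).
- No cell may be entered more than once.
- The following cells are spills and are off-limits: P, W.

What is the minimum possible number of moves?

The Manhattan distance from H to N is |2−3| + |2−4| = 3, so at least 3 moves are needed.
A route of 3 moves achieves this: H → L → M → N.
Since 3 matches the lower bound, it is optimal.

3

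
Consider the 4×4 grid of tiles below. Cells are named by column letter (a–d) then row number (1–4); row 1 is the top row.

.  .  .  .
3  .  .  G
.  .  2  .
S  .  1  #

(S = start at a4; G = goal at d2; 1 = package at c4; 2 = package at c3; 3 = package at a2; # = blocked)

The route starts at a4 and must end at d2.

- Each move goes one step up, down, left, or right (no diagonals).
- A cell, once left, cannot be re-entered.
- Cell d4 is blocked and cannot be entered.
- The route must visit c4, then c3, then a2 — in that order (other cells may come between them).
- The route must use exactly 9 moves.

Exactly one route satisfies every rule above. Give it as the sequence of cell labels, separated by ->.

a4 -> b4 -> c4 -> c3 -> b3 -> a3 -> a2 -> b2 -> c2 -> d2

The waypoints must appear in the order c4, c3, a2, with no cell reused.
Route from a4: right 2 to c4, up 1 to c3, left 2 to a3, up 1 to a2, right 3 to d2 — 9 moves in all.
Check: order respected (1 at step 2, 2 at step 3, 3 at step 6); 9 moves as required.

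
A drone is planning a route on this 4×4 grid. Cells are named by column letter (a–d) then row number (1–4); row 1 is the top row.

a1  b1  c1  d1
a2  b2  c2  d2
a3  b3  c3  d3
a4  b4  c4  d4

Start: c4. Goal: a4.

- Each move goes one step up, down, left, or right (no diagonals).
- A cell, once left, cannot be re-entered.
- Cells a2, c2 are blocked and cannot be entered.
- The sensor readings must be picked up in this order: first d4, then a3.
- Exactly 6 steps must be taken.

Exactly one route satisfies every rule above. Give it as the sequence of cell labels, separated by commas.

The waypoints must appear in the order d4, a3, with no cell reused.
Route from c4: right to d4, up to d3, 3× left (reaching a3), down to a4 — 6 moves in all.
Check: order respected (d4 at step 1, a3 at step 5); 6 moves as required.

c4, d4, d3, c3, b3, a3, a4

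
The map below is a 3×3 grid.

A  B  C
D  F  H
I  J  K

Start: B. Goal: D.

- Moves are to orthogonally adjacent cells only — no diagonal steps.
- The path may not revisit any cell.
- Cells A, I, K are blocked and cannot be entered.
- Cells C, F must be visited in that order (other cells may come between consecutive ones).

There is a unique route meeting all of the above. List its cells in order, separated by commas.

The waypoints must appear in the order C, F, with no cell reused.
Route from B: right to C, down to H, 2× left (reaching D) — 4 moves in all.
Check: order respected (C at step 1, F at step 3).

B, C, H, F, D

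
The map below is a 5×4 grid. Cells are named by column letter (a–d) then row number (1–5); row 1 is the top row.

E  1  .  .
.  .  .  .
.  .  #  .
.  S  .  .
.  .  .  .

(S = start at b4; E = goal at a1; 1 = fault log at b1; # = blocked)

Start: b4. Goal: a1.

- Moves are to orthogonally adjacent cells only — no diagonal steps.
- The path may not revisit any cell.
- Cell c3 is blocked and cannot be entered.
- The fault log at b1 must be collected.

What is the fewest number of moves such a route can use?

4

Any route passes through b1 somewhere between b4 and a1. Summing Manhattan distances along the two legs (b4 → b1 → a1) gives a lower bound of 3 + 1 = 4 moves.
A route of 4 moves achieves this: b4 → b3 → b2 → b1 → a1.
Since 4 matches the lower bound, it is optimal.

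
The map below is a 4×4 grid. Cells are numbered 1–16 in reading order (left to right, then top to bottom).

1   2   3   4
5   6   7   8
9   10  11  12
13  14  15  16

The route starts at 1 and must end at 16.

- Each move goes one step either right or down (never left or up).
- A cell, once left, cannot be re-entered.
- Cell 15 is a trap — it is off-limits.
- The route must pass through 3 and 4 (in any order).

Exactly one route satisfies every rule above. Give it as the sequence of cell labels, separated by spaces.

1 2 3 4 8 12 16

Moves only go right or down, so the column and row indices never decrease.
Route from 1: right 3 to 4, down 3 to 16 — 6 moves in all.
Check: all required cells visited.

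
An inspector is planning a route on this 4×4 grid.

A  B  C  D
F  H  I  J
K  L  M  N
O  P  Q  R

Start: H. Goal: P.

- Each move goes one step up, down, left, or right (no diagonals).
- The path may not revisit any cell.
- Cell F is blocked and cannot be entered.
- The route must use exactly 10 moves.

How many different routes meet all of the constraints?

10

Need simple routes of exactly 10 moves from H to P (Manhattan distance 2, so 4 moves are spent on a detour and 4 undoing it).
Branch systematically from the start, pruning whenever the remaining move budget drops below the Manhattan distance to P or differs from it in parity. Grouping the completions by first move — via B: 6; via L: 1; via I: 3 — and summing: 6 + 1 + 3 = 10.
That gives 10 routes.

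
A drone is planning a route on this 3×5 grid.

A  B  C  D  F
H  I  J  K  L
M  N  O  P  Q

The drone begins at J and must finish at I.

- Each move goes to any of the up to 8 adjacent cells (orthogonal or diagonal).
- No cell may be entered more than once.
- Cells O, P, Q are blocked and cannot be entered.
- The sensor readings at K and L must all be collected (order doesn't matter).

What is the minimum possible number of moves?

Any route passes through K and L in some order between J and I. Summing Chebyshev distances along each leg and taking the cheapest ordering (J → K → L → I) gives a lower bound of 1 + 1 + 3 = 5 moves.
A route of 5 moves achieves this: J → D → L → K → C → I.
Since 5 matches the lower bound, it is optimal.

5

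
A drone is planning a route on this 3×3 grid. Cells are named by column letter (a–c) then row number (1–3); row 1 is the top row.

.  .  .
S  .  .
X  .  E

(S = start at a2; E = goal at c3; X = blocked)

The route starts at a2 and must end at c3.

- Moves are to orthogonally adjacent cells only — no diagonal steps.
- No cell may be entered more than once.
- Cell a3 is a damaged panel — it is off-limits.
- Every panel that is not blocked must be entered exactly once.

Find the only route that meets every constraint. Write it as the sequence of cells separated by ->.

Need to visit all 8 open cells exactly once, starting at a2 and ending at c3.
Cell b3 has only two open neighbours (b2 and c3), so the path must pass straight through it: one of those is the cell it's entered from and the other is where it exits.
Route from a2: up to a1, 2× right (reaching c1), down to c2, left to b2, down to b3, right to c3 — 7 moves in all.
Check: all 8 open cells covered.

a2 -> a1 -> b1 -> c1 -> c2 -> b2 -> b3 -> c3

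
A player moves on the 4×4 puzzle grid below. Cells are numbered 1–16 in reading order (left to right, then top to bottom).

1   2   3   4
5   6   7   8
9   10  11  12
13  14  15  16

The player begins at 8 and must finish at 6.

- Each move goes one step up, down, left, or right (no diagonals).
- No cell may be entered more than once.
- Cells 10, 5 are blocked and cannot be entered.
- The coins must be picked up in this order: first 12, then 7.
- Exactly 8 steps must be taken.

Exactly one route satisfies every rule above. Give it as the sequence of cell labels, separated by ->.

The waypoints must appear in the order 12, 7, with no cell reused.
Route from 8: down 2 to 16, left 1 to 15, up 3 to 3, left 1 to 2, down 1 to 6 — 8 moves in all.
Check: order respected (12 at step 1, 7 at step 5); 8 moves as required.

8 -> 12 -> 16 -> 15 -> 11 -> 7 -> 3 -> 2 -> 6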